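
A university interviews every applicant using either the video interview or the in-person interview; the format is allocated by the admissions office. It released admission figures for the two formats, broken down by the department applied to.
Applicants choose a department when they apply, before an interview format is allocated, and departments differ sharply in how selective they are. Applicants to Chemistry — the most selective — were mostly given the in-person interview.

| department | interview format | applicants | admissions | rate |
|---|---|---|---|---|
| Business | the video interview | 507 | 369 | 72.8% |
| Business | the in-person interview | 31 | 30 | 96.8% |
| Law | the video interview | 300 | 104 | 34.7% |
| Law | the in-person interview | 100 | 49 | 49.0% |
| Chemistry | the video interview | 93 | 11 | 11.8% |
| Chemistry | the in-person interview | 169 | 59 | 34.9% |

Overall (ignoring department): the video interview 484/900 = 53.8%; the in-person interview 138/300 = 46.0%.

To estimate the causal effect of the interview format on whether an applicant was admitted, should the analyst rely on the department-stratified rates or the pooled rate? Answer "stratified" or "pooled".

stratified

Department is set before the interview format has any effect — it is not caused by the interview format — and it independently drives the outcome. That makes it a confounder, so the causal comparison is within department levels.
Within each level — Business: 72.8% vs 96.8%; Law: 34.7% vs 49.0%; Chemistry: 11.8% vs 34.9% — the in-person interview is higher every time.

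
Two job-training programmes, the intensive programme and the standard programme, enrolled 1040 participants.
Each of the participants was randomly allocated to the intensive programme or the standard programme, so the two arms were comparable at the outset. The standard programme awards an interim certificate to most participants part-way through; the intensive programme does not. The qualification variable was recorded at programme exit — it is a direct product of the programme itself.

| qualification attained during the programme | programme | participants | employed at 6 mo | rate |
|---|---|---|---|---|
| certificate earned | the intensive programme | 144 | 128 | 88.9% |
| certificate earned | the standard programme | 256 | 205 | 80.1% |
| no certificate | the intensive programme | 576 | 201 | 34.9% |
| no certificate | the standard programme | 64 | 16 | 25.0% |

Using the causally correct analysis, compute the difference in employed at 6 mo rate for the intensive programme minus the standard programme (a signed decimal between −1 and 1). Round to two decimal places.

Stratifying would compare programmes among participants the programmes themselves sorted into qualification attained during the programme groups — a form of selection on an intermediate. The unconditioned pooled rates give the total causal effect.
The causal difference is the pooled difference: 0.457 − 0.691 = -0.234.

-0.23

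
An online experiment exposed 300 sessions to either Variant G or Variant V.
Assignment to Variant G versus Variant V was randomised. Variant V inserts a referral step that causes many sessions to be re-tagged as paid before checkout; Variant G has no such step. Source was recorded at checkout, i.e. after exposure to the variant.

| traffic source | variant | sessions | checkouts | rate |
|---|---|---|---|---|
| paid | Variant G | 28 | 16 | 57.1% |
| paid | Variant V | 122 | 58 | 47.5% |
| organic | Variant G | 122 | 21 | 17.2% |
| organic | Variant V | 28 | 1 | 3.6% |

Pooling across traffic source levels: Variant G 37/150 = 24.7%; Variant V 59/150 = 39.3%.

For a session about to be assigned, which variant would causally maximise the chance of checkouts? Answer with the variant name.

Variant G is higher inside every traffic source stratum but Variant V is higher in aggregate. Whether to stratify depends on how traffic source relates to the variant.
Traffic source lies on the pathway variant → traffic source → outcome, so adjusting for it blocks the indirect effect. For the total causal effect of variant, use the unadjusted pooled rates.
Pooled: Variant G 24.7% vs Variant V 39.3%; Variant V is higher overall.

Variant V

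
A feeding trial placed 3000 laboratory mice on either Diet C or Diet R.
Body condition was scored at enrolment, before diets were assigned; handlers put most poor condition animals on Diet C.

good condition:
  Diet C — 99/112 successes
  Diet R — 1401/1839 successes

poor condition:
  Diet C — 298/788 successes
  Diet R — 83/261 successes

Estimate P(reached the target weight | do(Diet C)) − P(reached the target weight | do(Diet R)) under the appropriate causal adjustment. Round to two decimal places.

Starting body condition satisfies the back-door criterion: it is not a descendant of the diet, and it blocks the spurious path from diet to outcome. Adjusting for it (i.e., using the within-starting body condition rates) gives the causal effect.
Adjusting over the population distribution of starting body condition: 0.650·(0.884−0.762) + 0.350·(0.378−0.318) = +0.100.

+0.10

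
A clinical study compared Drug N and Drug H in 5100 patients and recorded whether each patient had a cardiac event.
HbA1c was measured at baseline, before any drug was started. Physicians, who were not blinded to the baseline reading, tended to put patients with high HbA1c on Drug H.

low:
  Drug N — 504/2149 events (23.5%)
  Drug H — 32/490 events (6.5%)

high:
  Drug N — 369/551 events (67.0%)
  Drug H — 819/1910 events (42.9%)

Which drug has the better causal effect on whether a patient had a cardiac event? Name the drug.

HbA1c is set before the drug has any effect — it is not caused by the drug — and it independently drives the outcome. That makes it a confounder, so the causal comparison is within HbA1c levels.
Within each level — low: 23.5% vs 6.5%; high: 67.0% vs 42.9% — Drug H is lower every time.

Drug H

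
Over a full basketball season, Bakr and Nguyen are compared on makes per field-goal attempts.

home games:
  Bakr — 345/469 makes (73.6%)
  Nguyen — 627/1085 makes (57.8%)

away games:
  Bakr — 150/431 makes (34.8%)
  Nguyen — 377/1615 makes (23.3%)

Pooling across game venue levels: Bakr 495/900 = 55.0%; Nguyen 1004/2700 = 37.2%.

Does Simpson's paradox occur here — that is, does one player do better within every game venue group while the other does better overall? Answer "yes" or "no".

no

Within each game venue level (home games 73.6% vs 57.8%; away games 34.8% vs 23.3%), Bakr has the higher rate every time. Pooled: 55.0% vs 37.2% — Bakr has the higher rate overall. They agree.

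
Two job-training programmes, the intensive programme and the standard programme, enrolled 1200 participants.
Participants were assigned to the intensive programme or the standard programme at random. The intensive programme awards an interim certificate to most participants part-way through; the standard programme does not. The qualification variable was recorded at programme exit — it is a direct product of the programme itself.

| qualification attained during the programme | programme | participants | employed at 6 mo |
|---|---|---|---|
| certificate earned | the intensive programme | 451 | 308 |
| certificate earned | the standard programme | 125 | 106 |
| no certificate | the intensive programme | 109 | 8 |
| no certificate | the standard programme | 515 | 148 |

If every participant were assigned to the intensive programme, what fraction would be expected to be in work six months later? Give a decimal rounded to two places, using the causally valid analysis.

the standard programme is higher inside every qualification attained during the programme stratum but the intensive programme is higher in aggregate. Whether to stratify depends on how qualification attained during the programme relates to the programme.
Qualification attained during the programme is downstream of the programme. One should not condition on a consequence of treatment, so the overall rates are the right comparison.
So P(outcome | do(the intensive programme)) is just the pooled rate for the intensive programme: 316/560 = 0.564.

0.56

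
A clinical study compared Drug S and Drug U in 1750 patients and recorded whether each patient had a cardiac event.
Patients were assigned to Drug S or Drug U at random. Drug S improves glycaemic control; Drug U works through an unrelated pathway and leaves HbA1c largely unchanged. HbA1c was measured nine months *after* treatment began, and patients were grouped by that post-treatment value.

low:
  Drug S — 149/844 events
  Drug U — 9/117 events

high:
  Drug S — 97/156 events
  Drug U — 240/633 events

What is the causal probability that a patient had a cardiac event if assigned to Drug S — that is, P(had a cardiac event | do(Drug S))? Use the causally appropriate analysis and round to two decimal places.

HbA1c here is a post-treatment variable shaped by the drug; conditioning on it would introduce bias rather than remove it. The overall comparison is the causal one.
So P(outcome | do(Drug S)) is just the pooled rate for Drug S: 246/1000 = 0.246.

0.25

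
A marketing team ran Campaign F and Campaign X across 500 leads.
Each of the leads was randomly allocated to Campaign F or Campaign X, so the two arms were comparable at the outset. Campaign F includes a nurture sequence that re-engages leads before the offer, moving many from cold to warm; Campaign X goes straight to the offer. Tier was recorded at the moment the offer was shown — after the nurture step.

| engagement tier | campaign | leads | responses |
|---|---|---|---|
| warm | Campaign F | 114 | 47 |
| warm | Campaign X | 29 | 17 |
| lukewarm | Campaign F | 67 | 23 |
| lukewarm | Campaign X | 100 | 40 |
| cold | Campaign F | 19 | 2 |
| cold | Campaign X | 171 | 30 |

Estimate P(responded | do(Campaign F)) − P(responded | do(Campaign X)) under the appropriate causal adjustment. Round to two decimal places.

+0.07

Because the campaign influences engagement tier, engagement tier is a post-treatment mediator, not a confounder. Stratifying on it would bias the estimate; the causal effect is the crude pooled difference.
The causal difference is the pooled difference: 0.360 − 0.290 = +0.070.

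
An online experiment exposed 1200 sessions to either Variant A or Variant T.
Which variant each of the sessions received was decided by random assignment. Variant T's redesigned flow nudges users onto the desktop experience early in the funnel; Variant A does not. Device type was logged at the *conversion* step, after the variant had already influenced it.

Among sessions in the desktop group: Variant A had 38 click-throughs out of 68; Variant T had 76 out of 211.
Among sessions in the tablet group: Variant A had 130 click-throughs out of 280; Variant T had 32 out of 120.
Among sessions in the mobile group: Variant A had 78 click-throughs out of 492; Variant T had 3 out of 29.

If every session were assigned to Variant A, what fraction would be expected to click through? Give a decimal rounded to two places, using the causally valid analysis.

Because the variant influences device type, device type is a post-treatment mediator, not a confounder. Stratifying on it would bias the estimate; the causal effect is the crude pooled difference.
So P(outcome | do(Variant A)) is just the pooled rate for Variant A: 246/840 = 0.293.

0.29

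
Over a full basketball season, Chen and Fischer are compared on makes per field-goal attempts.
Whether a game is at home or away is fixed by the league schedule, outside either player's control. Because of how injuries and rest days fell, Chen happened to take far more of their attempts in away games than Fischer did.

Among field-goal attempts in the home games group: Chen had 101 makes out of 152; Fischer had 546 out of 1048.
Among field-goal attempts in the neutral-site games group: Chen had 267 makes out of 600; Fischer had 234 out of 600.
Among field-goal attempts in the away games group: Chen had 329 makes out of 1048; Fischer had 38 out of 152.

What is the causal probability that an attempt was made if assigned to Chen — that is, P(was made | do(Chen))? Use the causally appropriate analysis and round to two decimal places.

0.47

Within every game venue level Chen has the higher rate, yet pooled Fischer does — Simpson's reversal.
Here game venue is a common cause — it drives both which player a case falls under and the outcome. The crude comparison mixes populations; the stratum-specific rates are the causally relevant ones.
Standardising Chen to the population game venue mix: 0.333·101/152 + 0.333·267/600 + 0.333·329/1048 = 0.474.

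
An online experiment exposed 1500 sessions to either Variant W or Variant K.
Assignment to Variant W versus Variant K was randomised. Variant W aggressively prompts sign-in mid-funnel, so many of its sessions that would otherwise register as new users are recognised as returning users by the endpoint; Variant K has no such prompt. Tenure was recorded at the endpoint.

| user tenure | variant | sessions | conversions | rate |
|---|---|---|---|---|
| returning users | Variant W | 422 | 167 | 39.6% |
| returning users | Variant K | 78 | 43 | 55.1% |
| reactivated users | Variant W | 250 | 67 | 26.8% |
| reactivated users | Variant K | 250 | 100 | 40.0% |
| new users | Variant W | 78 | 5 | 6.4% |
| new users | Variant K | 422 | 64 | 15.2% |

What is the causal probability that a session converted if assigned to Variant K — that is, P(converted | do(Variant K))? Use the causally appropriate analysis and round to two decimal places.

0.28

The user tenure-specific comparison favours Variant K throughout, but the pooled figures favour Variant W. The question is whether to condition on user tenure.
User tenure lies on the pathway variant → user tenure → outcome, so adjusting for it blocks the indirect effect. For the total causal effect of variant, use the unadjusted pooled rates.
So P(outcome | do(Variant K)) is just the pooled rate for Variant K: 207/750 = 0.276.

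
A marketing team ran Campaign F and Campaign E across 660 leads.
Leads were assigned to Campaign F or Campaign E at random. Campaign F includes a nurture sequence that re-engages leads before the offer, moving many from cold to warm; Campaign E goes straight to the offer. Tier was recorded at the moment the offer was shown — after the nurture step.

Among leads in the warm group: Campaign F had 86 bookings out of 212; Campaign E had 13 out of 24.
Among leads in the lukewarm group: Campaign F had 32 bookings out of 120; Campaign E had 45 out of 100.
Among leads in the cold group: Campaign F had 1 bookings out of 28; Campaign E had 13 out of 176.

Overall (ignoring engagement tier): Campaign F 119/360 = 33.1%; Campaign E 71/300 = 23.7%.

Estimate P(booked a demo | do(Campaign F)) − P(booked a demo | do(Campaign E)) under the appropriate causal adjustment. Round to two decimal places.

The engagement tier-specific comparison favours Campaign E throughout, but the pooled figures favour Campaign F. The question is whether to condition on engagement tier.
Engagement tier is recorded after the campaign and is itself shifted by it — it sits on the causal path from campaign to outcome. Conditioning on a mediator would strip out part of the effect we want; the pooled comparison gives the total causal effect.
The causal difference is the pooled difference: 0.331 − 0.237 = +0.094.

+0.09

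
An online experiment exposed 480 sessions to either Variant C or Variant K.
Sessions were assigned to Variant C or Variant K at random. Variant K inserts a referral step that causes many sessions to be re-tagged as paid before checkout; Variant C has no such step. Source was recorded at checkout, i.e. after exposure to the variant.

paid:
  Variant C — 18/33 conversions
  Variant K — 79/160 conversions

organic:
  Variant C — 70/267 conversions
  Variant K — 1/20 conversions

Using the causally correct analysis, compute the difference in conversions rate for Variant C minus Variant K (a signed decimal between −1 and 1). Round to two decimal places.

-0.15

Within every traffic source level Variant C has the higher rate, yet pooled Variant K does — Simpson's reversal.
Traffic source is recorded after the variant and is itself shifted by it — it sits on the causal path from variant to outcome. Conditioning on a mediator would strip out part of the effect we want; the pooled comparison gives the total causal effect.
The causal difference is the pooled difference: 0.293 − 0.444 = -0.151.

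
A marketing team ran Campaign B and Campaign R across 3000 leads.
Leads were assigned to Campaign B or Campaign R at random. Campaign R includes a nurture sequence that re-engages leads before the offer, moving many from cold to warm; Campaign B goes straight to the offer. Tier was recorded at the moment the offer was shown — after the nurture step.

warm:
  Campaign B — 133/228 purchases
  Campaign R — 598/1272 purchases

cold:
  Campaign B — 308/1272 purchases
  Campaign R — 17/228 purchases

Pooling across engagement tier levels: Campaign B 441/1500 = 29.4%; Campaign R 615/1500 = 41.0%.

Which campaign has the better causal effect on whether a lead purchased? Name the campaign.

Campaign R

The engagement tier-specific comparison favours Campaign B throughout, but the pooled figures favour Campaign R. The question is whether to condition on engagement tier.
Engagement tier is downstream of the campaign. One should not condition on a consequence of treatment, so the overall rates are the right comparison.
Pooled: Campaign B 29.4% vs Campaign R 41.0%; Campaign R is higher overall.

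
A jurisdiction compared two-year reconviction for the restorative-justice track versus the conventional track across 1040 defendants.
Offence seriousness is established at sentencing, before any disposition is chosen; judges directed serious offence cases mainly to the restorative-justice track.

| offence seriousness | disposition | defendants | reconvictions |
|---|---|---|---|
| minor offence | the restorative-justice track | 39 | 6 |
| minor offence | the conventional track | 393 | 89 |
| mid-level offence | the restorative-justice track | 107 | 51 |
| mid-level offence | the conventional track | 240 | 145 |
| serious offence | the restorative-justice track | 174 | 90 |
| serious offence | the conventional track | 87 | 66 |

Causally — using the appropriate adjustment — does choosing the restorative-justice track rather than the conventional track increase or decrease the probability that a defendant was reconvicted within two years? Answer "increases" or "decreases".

The imbalance in offence seriousness arose from how defendants were allocated, not from anything the disposition did; and offence seriousness independently affects the outcome. The pooled gap is confounded — condition on offence seriousness.
Within each level — minor offence: 15.4% vs 22.6%; mid-level offence: 47.7% vs 60.4%; serious offence: 51.7% vs 75.9% — the restorative-justice track is lower every time.

decreases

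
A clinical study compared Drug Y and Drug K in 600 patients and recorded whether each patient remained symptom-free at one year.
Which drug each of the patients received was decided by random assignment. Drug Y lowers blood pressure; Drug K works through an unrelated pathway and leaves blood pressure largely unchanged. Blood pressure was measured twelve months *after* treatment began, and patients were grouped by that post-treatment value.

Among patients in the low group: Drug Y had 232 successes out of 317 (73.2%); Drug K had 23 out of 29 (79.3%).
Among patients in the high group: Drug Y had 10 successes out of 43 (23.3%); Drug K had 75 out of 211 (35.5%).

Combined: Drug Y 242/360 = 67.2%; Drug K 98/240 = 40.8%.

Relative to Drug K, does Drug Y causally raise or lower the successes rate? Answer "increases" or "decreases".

increases

Within every blood pressure level Drug K has the higher rate, yet pooled Drug Y does — Simpson's reversal.
Because the drug influences blood pressure, blood pressure is a post-treatment mediator, not a confounder. Stratifying on it would bias the estimate; the causal effect is the crude pooled difference.
Pooled: Drug Y 67.2% vs Drug K 40.8%; Drug Y is higher overall.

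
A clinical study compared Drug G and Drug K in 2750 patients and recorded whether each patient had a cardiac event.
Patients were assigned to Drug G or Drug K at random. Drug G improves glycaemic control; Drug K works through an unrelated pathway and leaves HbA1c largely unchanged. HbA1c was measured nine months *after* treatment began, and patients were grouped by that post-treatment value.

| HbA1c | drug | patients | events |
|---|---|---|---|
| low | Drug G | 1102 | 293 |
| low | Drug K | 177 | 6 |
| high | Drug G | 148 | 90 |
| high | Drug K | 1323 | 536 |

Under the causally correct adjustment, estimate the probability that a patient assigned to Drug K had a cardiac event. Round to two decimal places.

Within every HbA1c level Drug K has the lower rate, yet pooled Drug G does — Simpson's reversal.
HbA1c is downstream of the drug. One should not condition on a consequence of treatment, so the overall rates are the right comparison.
So P(outcome | do(Drug K)) is just the pooled rate for Drug K: 542/1500 = 0.361.

0.36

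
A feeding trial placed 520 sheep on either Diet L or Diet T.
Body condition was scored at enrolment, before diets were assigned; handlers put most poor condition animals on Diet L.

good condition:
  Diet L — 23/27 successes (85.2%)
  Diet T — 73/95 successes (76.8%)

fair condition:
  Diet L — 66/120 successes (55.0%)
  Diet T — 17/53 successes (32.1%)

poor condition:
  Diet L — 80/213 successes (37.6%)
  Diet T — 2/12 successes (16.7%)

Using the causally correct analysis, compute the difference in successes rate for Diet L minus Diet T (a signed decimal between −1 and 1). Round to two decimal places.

Nothing the diet does changes starting body condition; the imbalance is an allocation artefact. With starting body condition also predicting the outcome, the pooled figure is confounded, and the within-stratum comparison is the causal one.
Adjusting over the population distribution of starting body condition: 0.235·(0.852−0.768) + 0.333·(0.550−0.321) + 0.433·(0.376−0.167) = +0.186.

+0.19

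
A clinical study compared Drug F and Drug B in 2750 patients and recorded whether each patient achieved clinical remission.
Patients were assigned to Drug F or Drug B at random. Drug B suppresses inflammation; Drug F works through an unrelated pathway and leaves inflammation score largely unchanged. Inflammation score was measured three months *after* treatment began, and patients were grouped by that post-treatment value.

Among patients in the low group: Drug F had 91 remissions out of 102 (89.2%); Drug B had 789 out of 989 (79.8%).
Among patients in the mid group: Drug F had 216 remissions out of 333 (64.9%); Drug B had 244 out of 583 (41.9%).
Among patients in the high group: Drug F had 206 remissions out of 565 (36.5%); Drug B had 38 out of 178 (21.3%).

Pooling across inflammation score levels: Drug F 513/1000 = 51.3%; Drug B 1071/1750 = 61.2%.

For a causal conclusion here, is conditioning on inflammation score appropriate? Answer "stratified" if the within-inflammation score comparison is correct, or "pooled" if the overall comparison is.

The inflammation score-specific comparison favours Drug F throughout, but the pooled figures favour Drug B. The question is whether to condition on inflammation score.
Inflammation score lies on the pathway drug → inflammation score → outcome, so adjusting for it blocks the indirect effect. For the total causal effect of drug, use the unadjusted pooled rates.
Pooled: Drug F 51.3% vs Drug B 61.2%; Drug B is higher overall.

pooled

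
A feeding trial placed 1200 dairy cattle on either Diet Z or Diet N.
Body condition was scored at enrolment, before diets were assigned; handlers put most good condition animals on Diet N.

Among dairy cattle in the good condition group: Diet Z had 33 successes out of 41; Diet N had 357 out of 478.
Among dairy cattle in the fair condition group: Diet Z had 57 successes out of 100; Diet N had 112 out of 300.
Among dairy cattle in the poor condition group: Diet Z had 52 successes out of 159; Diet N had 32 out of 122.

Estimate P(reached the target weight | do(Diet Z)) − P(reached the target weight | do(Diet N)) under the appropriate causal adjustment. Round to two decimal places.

+0.11

The stratified and pooled comparisons disagree (Diet Z wins within each starting body condition; Diet N wins overall), so the answer turns on the causal role of starting body condition.
Starting body condition satisfies the back-door criterion: it is not a descendant of the diet, and it blocks the spurious path from diet to outcome. Adjusting for it (i.e., using the within-starting body condition rates) gives the causal effect.
Adjusting over the population distribution of starting body condition: 0.432·(0.805−0.747) + 0.333·(0.570−0.373) + 0.234·(0.327−0.262) = +0.106.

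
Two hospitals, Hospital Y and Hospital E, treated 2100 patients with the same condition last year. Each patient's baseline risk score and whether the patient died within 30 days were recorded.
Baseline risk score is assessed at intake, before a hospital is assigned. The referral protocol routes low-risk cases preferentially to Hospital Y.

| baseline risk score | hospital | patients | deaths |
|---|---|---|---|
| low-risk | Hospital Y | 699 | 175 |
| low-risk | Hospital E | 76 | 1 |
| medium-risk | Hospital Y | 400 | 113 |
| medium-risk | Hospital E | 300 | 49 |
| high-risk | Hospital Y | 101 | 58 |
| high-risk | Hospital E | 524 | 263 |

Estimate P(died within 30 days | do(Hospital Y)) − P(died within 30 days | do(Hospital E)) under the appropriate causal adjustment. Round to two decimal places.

+0.15

Hospital E is lower inside every baseline risk score stratum but Hospital Y is lower in aggregate. Whether to stratify depends on how baseline risk score relates to the hospital.
Baseline risk score differs across hospitals for reasons unrelated to any effect of the hospital itself, and it separately predicts the outcome — a classic confounder. We must compare within baseline risk score levels.
Adjusting over the population distribution of baseline risk score: 0.369·(0.250−0.013) + 0.333·(0.282−0.163) + 0.298·(0.574−0.502) = +0.149.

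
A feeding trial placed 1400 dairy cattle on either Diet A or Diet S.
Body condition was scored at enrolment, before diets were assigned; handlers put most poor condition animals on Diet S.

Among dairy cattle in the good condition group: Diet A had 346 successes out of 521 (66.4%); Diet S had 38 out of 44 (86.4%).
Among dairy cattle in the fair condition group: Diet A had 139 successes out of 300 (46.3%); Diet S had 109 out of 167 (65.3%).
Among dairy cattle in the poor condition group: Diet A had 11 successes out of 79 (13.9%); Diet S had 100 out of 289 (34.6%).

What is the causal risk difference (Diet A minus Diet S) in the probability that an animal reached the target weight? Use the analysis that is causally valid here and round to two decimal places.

-0.20

The starting body condition-specific comparison favours Diet S throughout, but the pooled figures favour Diet A. The question is whether to condition on starting body condition.
Since starting body condition is a pre-existing factor (not a product of the diet) and it affects the outcome on its own, it is a confounder. The stratified rates, not the pooled rate, identify the causal effect.
Adjusting over the population distribution of starting body condition: 0.404·(0.664−0.864) + 0.334·(0.463−0.653) + 0.263·(0.139−0.346) = -0.198.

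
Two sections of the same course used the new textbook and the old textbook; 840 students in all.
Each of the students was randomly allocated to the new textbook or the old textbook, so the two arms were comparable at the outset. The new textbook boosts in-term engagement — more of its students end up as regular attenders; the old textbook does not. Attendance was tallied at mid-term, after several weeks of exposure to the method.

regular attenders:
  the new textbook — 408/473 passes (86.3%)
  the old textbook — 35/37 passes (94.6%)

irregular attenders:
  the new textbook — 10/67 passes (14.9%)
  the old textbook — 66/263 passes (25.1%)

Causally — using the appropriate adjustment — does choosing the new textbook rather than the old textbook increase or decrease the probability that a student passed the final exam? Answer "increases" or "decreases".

increases

Mid-term attendance here is a post-treatment variable shaped by the teaching method; conditioning on it would introduce bias rather than remove it. The overall comparison is the causal one.
Pooled: the new textbook 77.4% vs the old textbook 33.7%; the new textbook is higher overall.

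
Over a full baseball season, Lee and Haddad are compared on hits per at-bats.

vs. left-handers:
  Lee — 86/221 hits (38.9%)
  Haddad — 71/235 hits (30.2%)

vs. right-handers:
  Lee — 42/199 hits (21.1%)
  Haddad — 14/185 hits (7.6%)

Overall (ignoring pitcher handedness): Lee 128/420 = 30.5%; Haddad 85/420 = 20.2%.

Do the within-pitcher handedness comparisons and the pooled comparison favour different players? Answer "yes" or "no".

no

Within each pitcher handedness level (vs. left-handers 38.9% vs 30.2%; vs. right-handers 21.1% vs 7.6%), Lee has the higher rate every time. Pooled: 30.5% vs 20.2% — Lee has the higher rate overall. They agree.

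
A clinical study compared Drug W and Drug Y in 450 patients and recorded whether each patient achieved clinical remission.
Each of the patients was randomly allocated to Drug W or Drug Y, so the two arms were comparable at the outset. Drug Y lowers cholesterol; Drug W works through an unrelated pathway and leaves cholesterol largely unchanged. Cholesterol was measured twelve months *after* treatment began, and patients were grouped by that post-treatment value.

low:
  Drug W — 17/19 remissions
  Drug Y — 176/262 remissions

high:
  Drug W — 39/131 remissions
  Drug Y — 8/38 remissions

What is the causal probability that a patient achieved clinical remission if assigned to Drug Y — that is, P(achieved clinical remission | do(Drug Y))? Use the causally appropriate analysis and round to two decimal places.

Within every cholesterol level Drug W has the higher rate, yet pooled Drug Y does — Simpson's reversal.
Because the drug influences cholesterol, cholesterol is a post-treatment mediator, not a confounder. Stratifying on it would bias the estimate; the causal effect is the crude pooled difference.
So P(outcome | do(Drug Y)) is just the pooled rate for Drug Y: 184/300 = 0.613.

0.61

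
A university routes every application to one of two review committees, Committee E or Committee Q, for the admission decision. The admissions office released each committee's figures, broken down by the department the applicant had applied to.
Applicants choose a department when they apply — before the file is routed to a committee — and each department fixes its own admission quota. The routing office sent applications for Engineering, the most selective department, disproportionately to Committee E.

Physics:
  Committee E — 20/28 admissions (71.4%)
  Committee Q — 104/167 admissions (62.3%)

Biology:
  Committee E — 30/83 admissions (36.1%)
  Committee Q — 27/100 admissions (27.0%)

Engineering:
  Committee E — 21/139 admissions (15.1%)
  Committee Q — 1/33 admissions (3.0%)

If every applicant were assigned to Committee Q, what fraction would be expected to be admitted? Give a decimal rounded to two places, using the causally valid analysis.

0.32

Department is set before the review committee has any effect — it is not caused by the review committee — and it independently drives the outcome. That makes it a confounder, so the causal comparison is within department levels.
Standardising Committee Q to the population department mix: 0.355·104/167 + 0.333·27/100 + 0.313·1/33 = 0.320.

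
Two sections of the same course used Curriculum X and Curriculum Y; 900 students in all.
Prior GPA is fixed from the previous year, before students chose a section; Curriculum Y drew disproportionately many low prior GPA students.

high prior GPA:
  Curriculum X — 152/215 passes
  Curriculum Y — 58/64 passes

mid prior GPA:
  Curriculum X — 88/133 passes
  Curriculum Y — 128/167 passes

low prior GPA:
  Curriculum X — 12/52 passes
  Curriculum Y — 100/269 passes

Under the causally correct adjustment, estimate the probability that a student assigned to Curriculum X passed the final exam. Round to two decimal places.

0.52

Here prior GPA band is a common cause — it drives both which teaching method a case falls under and the outcome. The crude comparison mixes populations; the stratum-specific rates are the causally relevant ones.
Standardising Curriculum X to the population prior GPA band mix: 0.310·152/215 + 0.333·88/133 + 0.357·12/52 = 0.522.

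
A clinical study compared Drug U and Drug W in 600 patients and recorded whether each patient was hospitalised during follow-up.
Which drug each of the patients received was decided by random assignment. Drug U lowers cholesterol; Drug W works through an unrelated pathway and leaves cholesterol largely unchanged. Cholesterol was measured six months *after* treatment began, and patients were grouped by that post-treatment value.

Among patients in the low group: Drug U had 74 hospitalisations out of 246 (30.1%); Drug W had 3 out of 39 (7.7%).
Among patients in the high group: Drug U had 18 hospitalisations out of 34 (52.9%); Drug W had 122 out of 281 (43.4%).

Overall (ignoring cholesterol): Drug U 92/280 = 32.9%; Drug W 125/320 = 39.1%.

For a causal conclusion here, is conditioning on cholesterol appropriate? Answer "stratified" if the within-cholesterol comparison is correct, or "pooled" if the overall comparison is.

Cholesterol is downstream of the drug. One should not condition on a consequence of treatment, so the overall rates are the right comparison.
Pooled: Drug U 32.9% vs Drug W 39.1%; Drug U is lower overall.

pooled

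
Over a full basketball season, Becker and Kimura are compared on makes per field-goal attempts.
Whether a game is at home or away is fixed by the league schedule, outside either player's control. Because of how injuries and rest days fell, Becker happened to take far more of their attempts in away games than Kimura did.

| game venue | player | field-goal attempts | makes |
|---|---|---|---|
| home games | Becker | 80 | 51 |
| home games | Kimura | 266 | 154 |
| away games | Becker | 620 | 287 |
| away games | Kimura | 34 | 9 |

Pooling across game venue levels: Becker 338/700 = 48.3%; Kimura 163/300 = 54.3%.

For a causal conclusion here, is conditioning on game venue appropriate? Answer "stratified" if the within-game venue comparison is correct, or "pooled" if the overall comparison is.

Game venue satisfies the back-door criterion: it is not a descendant of the player, and it blocks the spurious path from player to outcome. Adjusting for it (i.e., using the within-game venue rates) gives the causal effect.
Within each level — home games: 63.7% vs 57.9%; away games: 46.3% vs 26.5% — Becker is higher every time.

stratified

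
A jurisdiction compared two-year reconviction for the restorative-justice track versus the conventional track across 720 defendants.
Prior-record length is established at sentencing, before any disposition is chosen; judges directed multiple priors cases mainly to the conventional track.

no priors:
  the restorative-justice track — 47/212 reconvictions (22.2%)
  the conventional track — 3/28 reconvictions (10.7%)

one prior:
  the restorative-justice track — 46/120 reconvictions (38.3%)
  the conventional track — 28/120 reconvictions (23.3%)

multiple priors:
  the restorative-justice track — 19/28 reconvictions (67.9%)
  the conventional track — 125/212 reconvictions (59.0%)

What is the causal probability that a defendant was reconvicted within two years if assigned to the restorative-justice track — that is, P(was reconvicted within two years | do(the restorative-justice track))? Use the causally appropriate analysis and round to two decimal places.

the conventional track is lower inside every prior-record length stratum but the restorative-justice track is lower in aggregate. Whether to stratify depends on how prior-record length relates to the disposition.
Since prior-record length is a pre-existing factor (not a product of the disposition) and it affects the outcome on its own, it is a confounder. The stratified rates, not the pooled rate, identify the causal effect.
Standardising the restorative-justice track to the population prior-record length mix: 0.333·47/212 + 0.333·46/120 + 0.333·19/28 = 0.428.

0.43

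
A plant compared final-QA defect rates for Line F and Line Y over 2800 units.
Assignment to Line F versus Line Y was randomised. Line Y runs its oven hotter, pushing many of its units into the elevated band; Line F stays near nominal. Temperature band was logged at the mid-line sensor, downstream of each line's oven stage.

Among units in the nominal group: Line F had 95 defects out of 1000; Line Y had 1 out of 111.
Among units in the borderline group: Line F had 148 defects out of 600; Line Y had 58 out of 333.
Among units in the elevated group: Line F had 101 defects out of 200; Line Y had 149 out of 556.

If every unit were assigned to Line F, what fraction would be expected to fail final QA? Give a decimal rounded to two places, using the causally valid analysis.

0.19

Because the line influences in-process temperature band, in-process temperature band is a post-treatment mediator, not a confounder. Stratifying on it would bias the estimate; the causal effect is the crude pooled difference.
So P(outcome | do(Line F)) is just the pooled rate for Line F: 344/1800 = 0.191.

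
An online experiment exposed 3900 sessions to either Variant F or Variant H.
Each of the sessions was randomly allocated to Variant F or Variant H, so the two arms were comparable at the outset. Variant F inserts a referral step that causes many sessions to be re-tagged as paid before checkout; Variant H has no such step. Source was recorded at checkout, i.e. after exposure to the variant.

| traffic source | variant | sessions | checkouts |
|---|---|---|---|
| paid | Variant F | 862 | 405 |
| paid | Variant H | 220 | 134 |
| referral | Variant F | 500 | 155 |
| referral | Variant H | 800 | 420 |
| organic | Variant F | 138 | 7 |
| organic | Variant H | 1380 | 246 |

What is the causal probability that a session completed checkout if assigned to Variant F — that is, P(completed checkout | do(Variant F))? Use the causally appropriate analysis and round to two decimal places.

Variant H is higher inside every traffic source stratum but Variant F is higher in aggregate. Whether to stratify depends on how traffic source relates to the variant.
The distribution of traffic source is itself part of what the variant does — it is an intermediate outcome. Holding it fixed would remove that part of the effect; the total effect is the pooled difference.
So P(outcome | do(Variant F)) is just the pooled rate for Variant F: 567/1500 = 0.378.

0.38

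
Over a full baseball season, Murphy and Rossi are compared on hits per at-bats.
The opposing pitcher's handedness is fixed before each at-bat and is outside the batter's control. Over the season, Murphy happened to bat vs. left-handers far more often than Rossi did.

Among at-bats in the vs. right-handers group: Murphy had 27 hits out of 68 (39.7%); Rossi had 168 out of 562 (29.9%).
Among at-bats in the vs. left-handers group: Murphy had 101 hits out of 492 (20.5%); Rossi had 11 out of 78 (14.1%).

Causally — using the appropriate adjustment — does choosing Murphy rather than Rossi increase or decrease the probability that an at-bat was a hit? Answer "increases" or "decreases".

increases

Here pitcher handedness is a common cause — it drives both which player a case falls under and the outcome. The crude comparison mixes populations; the stratum-specific rates are the causally relevant ones.
Within each level — vs. right-handers: 39.7% vs 29.9%; vs. left-handers: 20.5% vs 14.1% — Murphy is higher every time.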